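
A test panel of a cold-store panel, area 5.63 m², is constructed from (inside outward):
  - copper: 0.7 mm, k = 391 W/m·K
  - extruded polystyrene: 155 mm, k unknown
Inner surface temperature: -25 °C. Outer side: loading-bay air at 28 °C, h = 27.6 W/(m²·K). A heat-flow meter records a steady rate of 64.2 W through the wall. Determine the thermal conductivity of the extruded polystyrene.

Using the resistance-network approach (series):
R_copper = L/(kA) = 0.0007/(391×5.63) = 3.18×10^-7 K/W
R_outer film = 1/(h_o·A) = 1/(27.6×5.63) = 0.006436 K/W
Sum of known resistances R_other = 0.006436 K/W
Total R = ΔT/Q = 53/64.2 = 0.8255 K/W
R_extruded polystyrene = R_total − R_other = 0.8191 K/W
k = L/(R·A) = 0.155/(0.8191×5.63)

k ≈ 0.0336 W/(m·K)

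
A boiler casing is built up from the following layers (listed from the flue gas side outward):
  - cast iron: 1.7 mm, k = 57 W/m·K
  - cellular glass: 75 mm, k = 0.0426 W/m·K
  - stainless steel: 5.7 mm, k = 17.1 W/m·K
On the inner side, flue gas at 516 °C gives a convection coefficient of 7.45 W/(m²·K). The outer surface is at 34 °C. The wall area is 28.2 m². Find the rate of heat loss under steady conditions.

Series thermal resistances:
R_inner film = 1/(h_i·A) = 1/(7.45×28.2) = 0.00476 K/W
R_cast iron = L/(kA) = 0.0017/(57×28.2) = 1.058×10^-6 K/W
R_cellular glass = L/(kA) = 0.075/(0.0426×28.2) = 0.06243 K/W
R_stainless steel = L/(kA) = 0.0057/(17.1×28.2) = 1.182×10^-5 K/W
R_total = 0.0672 K/W
Q = ΔT / R_total = 482 / 0.0672

Q ≈ 7170 W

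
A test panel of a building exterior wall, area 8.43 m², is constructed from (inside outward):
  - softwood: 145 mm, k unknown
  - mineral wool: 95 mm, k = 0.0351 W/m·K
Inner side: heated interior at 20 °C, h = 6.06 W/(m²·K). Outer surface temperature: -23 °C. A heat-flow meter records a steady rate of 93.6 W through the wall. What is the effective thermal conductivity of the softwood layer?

Treating each layer as a thermal resistance in series:
R_inner film = 1/(h_i·A) = 1/(6.06×8.43) = 0.01957 K/W
R_mineral wool = L/(kA) = 0.095/(0.0351×8.43) = 0.3211 K/W
Sum of known resistances R_other = 0.3406 K/W
Total R = ΔT/Q = 43/93.6 = 0.4594 K/W
R_softwood = R_total − R_other = 0.1188 K/W
k = L/(R·A) = 0.145/(0.1188×8.43)

k ≈ 0.145 W/(m·K)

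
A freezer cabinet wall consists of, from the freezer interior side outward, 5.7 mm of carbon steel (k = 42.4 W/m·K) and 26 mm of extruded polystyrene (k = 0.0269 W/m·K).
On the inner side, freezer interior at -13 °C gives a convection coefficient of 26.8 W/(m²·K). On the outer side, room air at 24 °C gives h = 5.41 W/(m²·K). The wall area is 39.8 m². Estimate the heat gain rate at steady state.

Q ≈ 1240 W

Model the wall as resistances in series:
R_inner film = 1/(h_i·A) = 1/(26.8×39.8) = 9.375×10^-4 K/W
R_carbon steel = L/(kA) = 0.0057/(42.4×39.8) = 3.378×10^-6 K/W
R_extruded polystyrene = L/(kA) = 0.026/(0.0269×39.8) = 0.02428 K/W
R_outer film = 1/(h_o·A) = 1/(5.41×39.8) = 0.004644 K/W
R_total = 0.02987 K/W
Q = ΔT / R_total = 37 / 0.02987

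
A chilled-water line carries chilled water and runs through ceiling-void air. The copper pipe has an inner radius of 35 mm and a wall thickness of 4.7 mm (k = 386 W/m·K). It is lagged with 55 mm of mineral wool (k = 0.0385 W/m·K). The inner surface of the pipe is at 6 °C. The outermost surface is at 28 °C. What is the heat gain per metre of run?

Cylindrical conduction, so R = ln(r₂/r₁)/(2πkL) per layer, in series:
R_copper pipe wall = ln(39.7/35)/(2π×386×1) = 5.195×10^-5 K/W
R_mineral wool = ln(94.7/39.7)/(2π×0.0385×1) = 3.594 K/W
R_total = 3.594 K/W
Q = ΔT/R_total = 22/3.594

q′ ≈ 6.12 W/m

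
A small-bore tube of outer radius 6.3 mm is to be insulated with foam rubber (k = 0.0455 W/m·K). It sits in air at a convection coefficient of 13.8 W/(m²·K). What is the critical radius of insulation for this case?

r_cr ≈ 3.3 mm

For a cylinder r_cr = k/h = 0.0455/13.8
r_cr = 3.3 mm; since the bare radius (6.3 mm) is above r_cr, any added insulation will reduce heat loss.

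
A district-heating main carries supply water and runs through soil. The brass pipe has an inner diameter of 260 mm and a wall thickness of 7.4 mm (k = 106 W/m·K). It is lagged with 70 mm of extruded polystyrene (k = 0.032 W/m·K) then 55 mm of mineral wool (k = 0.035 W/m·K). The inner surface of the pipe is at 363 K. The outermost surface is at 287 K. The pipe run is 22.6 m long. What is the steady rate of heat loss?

Q ≈ 551 W

For a radial system each layer contributes R = ln(r_out/r_in)/(2πkL); films add R = 1/(hA).
R_brass pipe wall = ln(137.4/130)/(2π×106×22.6) = 3.678×10^-6 K/W
R_extruded polystyrene = ln(207.4/137.4)/(2π×0.032×22.6) = 0.09061 K/W
R_mineral wool = ln(262.4/207.4)/(2π×0.035×22.6) = 0.04733 K/W
R_total = 0.1379 K/W
Q = ΔT/R_total = 76/0.1379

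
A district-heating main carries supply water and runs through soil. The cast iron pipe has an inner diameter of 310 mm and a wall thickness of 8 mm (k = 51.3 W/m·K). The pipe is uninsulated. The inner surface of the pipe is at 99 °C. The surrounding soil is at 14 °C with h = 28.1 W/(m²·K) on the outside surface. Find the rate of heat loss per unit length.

Cylindrical conduction, so R = ln(r₂/r₁)/(2πkL) per layer, in series:
R_cast iron pipe wall = ln(163/155)/(2π×51.3×1) = 1.561×10^-4 K/W
R_outer film = 1/(h_o·2πr_oL) = 1/(28.1×2π×0.163×1) = 0.03475 K/W
R_total = 0.0349 K/W
Q = ΔT/R_total = 85/0.0349

q′ ≈ 2440 W/m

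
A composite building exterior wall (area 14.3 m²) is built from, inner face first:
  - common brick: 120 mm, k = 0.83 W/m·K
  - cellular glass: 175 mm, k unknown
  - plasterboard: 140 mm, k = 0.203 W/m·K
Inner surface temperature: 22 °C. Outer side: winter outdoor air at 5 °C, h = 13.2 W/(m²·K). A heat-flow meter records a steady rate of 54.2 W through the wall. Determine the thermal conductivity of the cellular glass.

Treating each layer as a thermal resistance in series:
R_common brick = L/(kA) = 0.12/(0.83×14.3) = 0.01011 K/W
R_plasterboard = L/(kA) = 0.14/(0.203×14.3) = 0.04823 K/W
R_outer film = 1/(h_o·A) = 1/(13.2×14.3) = 0.005298 K/W
Sum of known resistances R_other = 0.06364 K/W
Total R = ΔT/Q = 17/54.2 = 0.3137 K/W
R_cellular glass = R_total − R_other = 0.25 K/W
k = L/(R·A) = 0.175/(0.25×14.3)

k ≈ 0.0489 W/(m·K)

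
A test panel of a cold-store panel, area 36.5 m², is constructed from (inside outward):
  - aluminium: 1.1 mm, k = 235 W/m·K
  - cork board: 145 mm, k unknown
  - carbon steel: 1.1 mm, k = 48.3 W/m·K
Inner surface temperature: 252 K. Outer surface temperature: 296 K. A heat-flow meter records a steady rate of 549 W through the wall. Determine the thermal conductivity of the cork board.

Using the resistance-network approach (series):
R_aluminium = L/(kA) = 0.0011/(235×36.5) = 1.282×10^-7 K/W
R_carbon steel = L/(kA) = 0.0011/(48.3×36.5) = 6.24×10^-7 K/W
Sum of known resistances R_other = 7.522×10^-7 K/W
Total R = ΔT/Q = 44/549 = 0.08015 K/W
R_cork board = R_total − R_other = 0.08014 K/W
k = L/(R·A) = 0.145/(0.08014×36.5)

k ≈ 0.0496 W/(m·K)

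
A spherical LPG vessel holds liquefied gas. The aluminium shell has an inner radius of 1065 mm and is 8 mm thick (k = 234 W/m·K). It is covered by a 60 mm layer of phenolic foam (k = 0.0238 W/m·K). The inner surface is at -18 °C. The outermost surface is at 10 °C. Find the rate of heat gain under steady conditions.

Q ≈ 170 W

Each spherical layer contributes R = (1/r_i − 1/r_o)/(4πk):
R_aluminium shell = (1/1.065 − 1/1.073)/(4π×234) = 2.381×10^-6 K/W
R_phenolic foam = (1/1.073 − 1/1.133)/(4π×0.0238) = 0.165 K/W
R_total = 0.165 K/W
Q = ΔT/R_total = 28/0.165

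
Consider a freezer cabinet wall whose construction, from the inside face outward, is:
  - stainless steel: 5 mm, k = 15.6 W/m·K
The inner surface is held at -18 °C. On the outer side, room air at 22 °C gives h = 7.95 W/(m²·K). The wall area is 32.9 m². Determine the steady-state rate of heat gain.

Q ≈ 10400 W

Using the resistance-network approach (series):
R_stainless steel = L/(kA) = 0.005/(15.6×32.9) = 9.742×10^-6 K/W
R_outer film = 1/(h_o·A) = 1/(7.95×32.9) = 0.003823 K/W
R_total = 0.003833 K/W
Q = ΔT / R_total = 40 / 0.003833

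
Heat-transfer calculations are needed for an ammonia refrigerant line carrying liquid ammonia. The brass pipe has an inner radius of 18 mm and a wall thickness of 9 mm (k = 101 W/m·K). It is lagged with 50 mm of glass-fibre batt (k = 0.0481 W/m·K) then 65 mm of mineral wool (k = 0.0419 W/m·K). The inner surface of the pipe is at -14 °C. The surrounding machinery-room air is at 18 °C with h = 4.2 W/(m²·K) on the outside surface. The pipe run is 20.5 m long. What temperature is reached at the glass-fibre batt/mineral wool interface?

Radial resistances (cylindrical: R_cond = ln(r_o/r_i)/(2πkL), R_conv = 1/(h·2πrL)):
R_brass pipe wall = ln(27/18)/(2π×101×20.5) = 3.117×10^-5 K/W
R_glass-fibre batt = ln(77/27)/(2π×0.0481×20.5) = 0.1691 K/W
R_mineral wool = ln(142/77)/(2π×0.0419×20.5) = 0.1134 K/W
R_outer film = 1/(h_o·2πr_oL) = 1/(4.2×2π×0.142×20.5) = 0.01302 K/W
R_total = 0.2956 K/W
Q = ΔT/R_total = 32/0.2956
Q = 108 W
T_interface = T_inner + Q·ΣR(inner→interface) = -14 + 108×0.1692

T ≈ 4.31 °C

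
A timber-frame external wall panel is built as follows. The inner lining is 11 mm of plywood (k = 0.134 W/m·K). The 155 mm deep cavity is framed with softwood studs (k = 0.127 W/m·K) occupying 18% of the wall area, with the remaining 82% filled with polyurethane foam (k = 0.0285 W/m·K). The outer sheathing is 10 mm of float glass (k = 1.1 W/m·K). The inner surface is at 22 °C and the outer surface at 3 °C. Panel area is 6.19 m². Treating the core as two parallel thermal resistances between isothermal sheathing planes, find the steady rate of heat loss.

Sheathing layers in series; stud and cavity paths in parallel between them.
R_inner = 0.011/(0.134×6.19) = 0.01326 K/W
R_stud  = 0.155/(0.127×0.18×6.19) = 1.095 K/W
R_cav   = 0.155/(0.0285×0.82×6.19) = 1.071 K/W
1/R_core = 1/R_stud + 1/R_cav → R_core = 0.5416 K/W
R_outer = 0.01/(1.1×6.19) = 0.001469 K/W
R_total = 0.5564 K/W
Q = ΔT/R_total = 19/0.5564

Q ≈ 34.1 W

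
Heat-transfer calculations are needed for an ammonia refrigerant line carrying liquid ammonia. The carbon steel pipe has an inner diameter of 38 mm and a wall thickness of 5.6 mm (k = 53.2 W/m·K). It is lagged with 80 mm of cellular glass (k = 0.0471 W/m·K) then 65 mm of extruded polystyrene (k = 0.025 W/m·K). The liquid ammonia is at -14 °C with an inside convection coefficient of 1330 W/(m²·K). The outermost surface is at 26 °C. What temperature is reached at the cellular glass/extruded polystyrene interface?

T ≈ 10.6 °C

Cylindrical conduction, so R = ln(r₂/r₁)/(2πkL) per layer, in series:
R_inner film = 1/(h_i·2πr₁L) = 1/(1330×2π×0.019×1) = 0.006298 K/W
R_carbon steel pipe wall = ln(24.6/19)/(2π×53.2×1) = 7.728×10^-4 K/W
R_cellular glass = ln(104.6/24.6)/(2π×0.0471×1) = 4.891 K/W
R_extruded polystyrene = ln(169.6/104.6)/(2π×0.025×1) = 3.077 K/W
R_total = 7.975 K/W
Q = ΔT/R_total = 40/7.975
Q = 5.02 W/m
T_interface = T_inner + Q·ΣR(inner→interface) = -14 + 5.02×4.898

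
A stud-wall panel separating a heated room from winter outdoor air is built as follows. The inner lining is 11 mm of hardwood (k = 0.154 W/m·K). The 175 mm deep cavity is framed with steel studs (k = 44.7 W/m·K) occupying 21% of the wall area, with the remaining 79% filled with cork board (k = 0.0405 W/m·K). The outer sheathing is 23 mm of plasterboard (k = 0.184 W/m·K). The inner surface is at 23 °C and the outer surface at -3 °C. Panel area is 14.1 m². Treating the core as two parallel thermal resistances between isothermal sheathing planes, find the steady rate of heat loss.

Q ≈ 1710 W

Sheathing layers in series; stud and cavity paths in parallel between them.
R_inner = 0.011/(0.154×14.1) = 0.005066 K/W
R_stud  = 0.175/(44.7×0.21×14.1) = 0.001322 K/W
R_cav   = 0.175/(0.0405×0.79×14.1) = 0.3879 K/W
1/R_core = 1/R_stud + 1/R_cav → R_core = 0.001318 K/W
R_outer = 0.023/(0.184×14.1) = 0.008865 K/W
R_total = 0.01525 K/W
Q = ΔT/R_total = 26/0.01525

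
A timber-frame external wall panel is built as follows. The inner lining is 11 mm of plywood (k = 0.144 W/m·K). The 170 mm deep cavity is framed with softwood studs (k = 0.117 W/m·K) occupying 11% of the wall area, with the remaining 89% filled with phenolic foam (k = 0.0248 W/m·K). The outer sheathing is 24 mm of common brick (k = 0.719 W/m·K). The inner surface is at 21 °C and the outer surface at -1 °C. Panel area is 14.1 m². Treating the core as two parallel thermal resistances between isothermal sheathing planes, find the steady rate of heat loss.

Sheathing layers in series; stud and cavity paths in parallel between them.
R_inner = 0.011/(0.144×14.1) = 0.005418 K/W
R_stud  = 0.17/(0.117×0.11×14.1) = 0.9368 K/W
R_cav   = 0.17/(0.0248×0.89×14.1) = 0.5462 K/W
1/R_core = 1/R_stud + 1/R_cav → R_core = 0.3451 K/W
R_outer = 0.024/(0.719×14.1) = 0.002367 K/W
R_total = 0.3528 K/W
Q = ΔT/R_total = 22/0.3528

Q ≈ 62.4 W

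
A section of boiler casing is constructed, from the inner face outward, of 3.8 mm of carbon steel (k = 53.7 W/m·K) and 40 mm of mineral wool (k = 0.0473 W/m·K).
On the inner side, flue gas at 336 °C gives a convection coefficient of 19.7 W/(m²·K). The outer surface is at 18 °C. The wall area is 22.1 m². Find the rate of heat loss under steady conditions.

Model the wall as resistances in series:
R_inner film = 1/(h_i·A) = 1/(19.7×22.1) = 0.002297 K/W
R_carbon steel = L/(kA) = 0.0038/(53.7×22.1) = 3.202×10^-6 K/W
R_mineral wool = L/(kA) = 0.04/(0.0473×22.1) = 0.03827 K/W
R_total = 0.04057 K/W
Q = ΔT / R_total = 318 / 0.04057

Q ≈ 7840 W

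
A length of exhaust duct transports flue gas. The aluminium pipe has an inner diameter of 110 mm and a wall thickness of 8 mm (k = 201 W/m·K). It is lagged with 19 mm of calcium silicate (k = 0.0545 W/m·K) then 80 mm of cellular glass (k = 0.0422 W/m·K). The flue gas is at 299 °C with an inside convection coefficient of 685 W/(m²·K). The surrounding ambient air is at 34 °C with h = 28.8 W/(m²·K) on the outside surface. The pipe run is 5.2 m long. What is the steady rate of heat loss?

Radial resistances (cylindrical: R_cond = ln(r_o/r_i)/(2πkL), R_conv = 1/(h·2πrL)):
R_inner film = 1/(h_i·2πr₁L) = 1/(685×2π×0.055×5.2) = 8.124×10^-4 K/W
R_aluminium pipe wall = ln(63/55)/(2π×201×5.2) = 2.068×10^-5 K/W
R_calcium silicate = ln(82/63)/(2π×0.0545×5.2) = 0.148 K/W
R_cellular glass = ln(162/82)/(2π×0.0422×5.2) = 0.4938 K/W
R_outer film = 1/(h_o·2πr_oL) = 1/(28.8×2π×0.162×5.2) = 0.00656 K/W
R_total = 0.6492 K/W
Q = ΔT/R_total = 265/0.6492

Q ≈ 408 W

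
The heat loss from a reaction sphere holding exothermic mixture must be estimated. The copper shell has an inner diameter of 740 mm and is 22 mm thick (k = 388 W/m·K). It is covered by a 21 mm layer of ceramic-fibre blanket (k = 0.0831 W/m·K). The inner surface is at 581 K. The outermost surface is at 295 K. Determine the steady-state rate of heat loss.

Each spherical layer contributes R = (1/r_i − 1/r_o)/(4πk):
R_copper shell = (1/0.37 − 1/0.392)/(4π×388) = 3.111×10^-5 K/W
R_ceramic-fibre blanket = (1/0.392 − 1/0.413)/(4π×0.0831) = 0.1242 K/W
R_total = 0.1242 K/W
Q = ΔT/R_total = 286/0.1242

Q ≈ 2300 W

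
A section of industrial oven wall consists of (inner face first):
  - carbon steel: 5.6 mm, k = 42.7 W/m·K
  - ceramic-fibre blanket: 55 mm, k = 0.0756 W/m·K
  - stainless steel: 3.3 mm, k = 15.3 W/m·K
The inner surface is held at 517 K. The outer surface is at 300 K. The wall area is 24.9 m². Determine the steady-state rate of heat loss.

Thermal resistances in series:
R_carbon steel = L/(kA) = 0.0056/(42.7×24.9) = 5.267×10^-6 K/W
R_ceramic-fibre blanket = L/(kA) = 0.055/(0.0756×24.9) = 0.02922 K/W
R_stainless steel = L/(kA) = 0.0033/(15.3×24.9) = 8.662×10^-6 K/W
R_total = 0.02923 K/W
Q = ΔT / R_total = 217 / 0.02923

Q ≈ 7420 W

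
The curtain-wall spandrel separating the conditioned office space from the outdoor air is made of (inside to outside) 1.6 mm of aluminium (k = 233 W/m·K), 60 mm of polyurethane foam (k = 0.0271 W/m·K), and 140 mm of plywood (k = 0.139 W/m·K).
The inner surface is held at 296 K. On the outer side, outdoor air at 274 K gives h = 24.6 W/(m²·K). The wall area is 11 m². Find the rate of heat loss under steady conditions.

Q ≈ 74.2 W

Thermal resistances in series:
R_aluminium = L/(kA) = 0.0016/(233×11) = 6.243×10^-7 K/W
R_polyurethane foam = L/(kA) = 0.06/(0.0271×11) = 0.2013 K/W
R_plywood = L/(kA) = 0.14/(0.139×11) = 0.09156 K/W
R_outer film = 1/(h_o·A) = 1/(24.6×11) = 0.003695 K/W
R_total = 0.2965 K/W
Q = ΔT / R_total = 22 / 0.2965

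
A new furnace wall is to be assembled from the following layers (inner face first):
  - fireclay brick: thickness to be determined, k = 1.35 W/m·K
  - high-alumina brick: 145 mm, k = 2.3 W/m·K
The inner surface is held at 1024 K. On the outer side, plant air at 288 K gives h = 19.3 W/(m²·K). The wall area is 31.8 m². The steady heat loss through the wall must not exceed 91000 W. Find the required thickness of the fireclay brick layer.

Treating each layer as a thermal resistance in series:
R_high-alumina brick = L/(kA) = 0.145/(2.3×31.8) = 0.001982 K/W
R_outer film = 1/(h_o·A) = 1/(19.3×31.8) = 0.001629 K/W
Sum of the known resistances R_other = 0.003612 K/W
Required total resistance R_tot = ΔT/Q_allow = 736/91000 = 0.008088 K/W
R_fireclay brick = R_tot − R_other = 0.004476 K/W
L = R·k·A = 0.004476×1.35×31.8

L ≈ 192 mm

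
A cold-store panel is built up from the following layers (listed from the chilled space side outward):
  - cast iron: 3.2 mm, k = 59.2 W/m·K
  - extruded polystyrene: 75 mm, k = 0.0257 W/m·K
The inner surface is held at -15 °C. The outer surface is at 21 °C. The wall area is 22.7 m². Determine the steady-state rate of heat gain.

Thermal resistances in series:
R_cast iron = L/(kA) = 0.0032/(59.2×22.7) = 2.381×10^-6 K/W
R_extruded polystyrene = L/(kA) = 0.075/(0.0257×22.7) = 0.1286 K/W
R_total = 0.1286 K/W
Q = ΔT / R_total = 36 / 0.1286

Q ≈ 280 W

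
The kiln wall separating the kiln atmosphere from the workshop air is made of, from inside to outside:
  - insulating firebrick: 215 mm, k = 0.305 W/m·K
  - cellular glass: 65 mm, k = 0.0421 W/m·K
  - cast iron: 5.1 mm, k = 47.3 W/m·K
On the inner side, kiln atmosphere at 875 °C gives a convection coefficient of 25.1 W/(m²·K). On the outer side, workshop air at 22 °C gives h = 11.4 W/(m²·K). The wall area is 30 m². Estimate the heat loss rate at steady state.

Series thermal resistances:
R_inner film = 1/(h_i·A) = 1/(25.1×30) = 0.001328 K/W
R_insulating firebrick = L/(kA) = 0.215/(0.305×30) = 0.0235 K/W
R_cellular glass = L/(kA) = 0.065/(0.0421×30) = 0.05146 K/W
R_cast iron = L/(kA) = 0.0051/(47.3×30) = 3.594×10^-6 K/W
R_outer film = 1/(h_o·A) = 1/(11.4×30) = 0.002924 K/W
R_total = 0.07922 K/W
Q = ΔT / R_total = 853 / 0.07922

Q ≈ 10800 W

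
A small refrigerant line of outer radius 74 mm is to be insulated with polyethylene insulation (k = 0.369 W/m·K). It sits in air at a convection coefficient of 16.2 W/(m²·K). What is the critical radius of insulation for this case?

For a cylinder r_cr = k/h = 0.369/16.2
r_cr = 22.8 mm; since the bare radius (74 mm) is above r_cr, any added insulation will reduce heat loss.

r_cr ≈ 22.8 mm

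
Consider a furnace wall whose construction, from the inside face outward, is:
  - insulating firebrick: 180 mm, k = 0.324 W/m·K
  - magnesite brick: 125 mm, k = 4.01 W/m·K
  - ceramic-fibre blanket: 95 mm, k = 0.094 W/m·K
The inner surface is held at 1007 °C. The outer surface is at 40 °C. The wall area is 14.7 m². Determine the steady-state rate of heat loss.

Series thermal resistances:
R_insulating firebrick = L/(kA) = 0.18/(0.324×14.7) = 0.03779 K/W
R_magnesite brick = L/(kA) = 0.125/(4.01×14.7) = 0.002121 K/W
R_ceramic-fibre blanket = L/(kA) = 0.095/(0.094×14.7) = 0.06875 K/W
R_total = 0.1087 K/W
Q = ΔT / R_total = 967 / 0.1087

Q ≈ 8900 W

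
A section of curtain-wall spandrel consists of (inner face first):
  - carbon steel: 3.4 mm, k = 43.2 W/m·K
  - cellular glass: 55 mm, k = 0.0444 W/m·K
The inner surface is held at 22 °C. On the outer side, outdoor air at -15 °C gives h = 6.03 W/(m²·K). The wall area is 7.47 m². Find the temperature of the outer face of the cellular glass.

Model the wall as resistances in series:
R_carbon steel = L/(kA) = 0.0034/(43.2×7.47) = 1.054×10^-5 K/W
R_cellular glass = L/(kA) = 0.055/(0.0444×7.47) = 0.1658 K/W
R_outer film = 1/(h_o·A) = 1/(6.03×7.47) = 0.0222 K/W
R_total = 0.188 K/W;  Q = ΔT/R_total = 37/0.188 = 196.8 W
T_interface = T_inner − Q·ΣR(inner→interface) = 22 − 197×0.1658

T ≈ -10.6 °C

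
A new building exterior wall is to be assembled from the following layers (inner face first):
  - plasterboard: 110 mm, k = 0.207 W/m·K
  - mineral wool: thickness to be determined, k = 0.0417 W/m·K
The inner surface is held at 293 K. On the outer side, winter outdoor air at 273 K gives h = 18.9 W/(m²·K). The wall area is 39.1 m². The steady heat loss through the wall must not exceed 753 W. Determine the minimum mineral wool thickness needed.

L ≈ 18.9 mm

Model the wall as resistances in series:
R_plasterboard = L/(kA) = 0.11/(0.207×39.1) = 0.01359 K/W
R_outer film = 1/(h_o·A) = 1/(18.9×39.1) = 0.001353 K/W
Sum of the known resistances R_other = 0.01494 K/W
Required total resistance R_tot = ΔT/Q_allow = 20/753 = 0.02656 K/W
R_mineral wool = R_tot − R_other = 0.01162 K/W
L = R·k·A = 0.01162×0.0417×39.1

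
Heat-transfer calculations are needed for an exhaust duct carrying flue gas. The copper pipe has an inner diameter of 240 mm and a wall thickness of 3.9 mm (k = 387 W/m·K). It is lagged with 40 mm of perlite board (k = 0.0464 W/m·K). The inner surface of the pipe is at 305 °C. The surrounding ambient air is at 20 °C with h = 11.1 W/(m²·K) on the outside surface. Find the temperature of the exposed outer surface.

T ≈ 43.8 °C

For a radial system each layer contributes R = ln(r_out/r_in)/(2πkL); films add R = 1/(hA).
R_copper pipe wall = ln(123.9/120)/(2π×387×1) = 1.315×10^-5 K/W
R_perlite board = ln(163.9/123.9)/(2π×0.0464×1) = 0.9597 K/W
R_outer film = 1/(h_o·2πr_oL) = 1/(11.1×2π×0.1639×1) = 0.08748 K/W
R_total = 1.047 K/W
Q = ΔT/R_total = 285/1.047
Q = 272 W/m
T_interface = T_inner − Q·ΣR(inner→interface) = 305 − 272×0.9597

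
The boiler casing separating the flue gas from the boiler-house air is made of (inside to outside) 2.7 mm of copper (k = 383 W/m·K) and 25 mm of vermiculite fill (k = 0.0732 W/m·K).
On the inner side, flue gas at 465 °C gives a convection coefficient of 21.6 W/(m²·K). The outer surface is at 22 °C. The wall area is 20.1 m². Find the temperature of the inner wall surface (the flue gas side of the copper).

T ≈ 412 °C

Treating each layer as a thermal resistance in series:
R_inner film = 1/(h_i·A) = 1/(21.6×20.1) = 0.002303 K/W
R_copper = L/(kA) = 0.0027/(383×20.1) = 3.507×10^-7 K/W
R_vermiculite fill = L/(kA) = 0.025/(0.0732×20.1) = 0.01699 K/W
R_total = 0.0193 K/W;  Q = ΔT/R_total = 443/0.0193 = 22960 W
T_interface = T_inner − Q·ΣR(inner→interface) = 465 − 23000×0.002303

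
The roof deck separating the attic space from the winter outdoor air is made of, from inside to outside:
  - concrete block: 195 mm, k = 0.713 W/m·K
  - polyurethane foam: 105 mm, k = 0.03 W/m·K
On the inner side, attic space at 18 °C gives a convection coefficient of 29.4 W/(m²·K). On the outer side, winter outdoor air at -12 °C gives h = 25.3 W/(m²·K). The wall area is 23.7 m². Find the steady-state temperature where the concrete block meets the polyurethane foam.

Series thermal resistances:
R_inner film = 1/(h_i·A) = 1/(29.4×23.7) = 0.001435 K/W
R_concrete block = L/(kA) = 0.195/(0.713×23.7) = 0.01154 K/W
R_polyurethane foam = L/(kA) = 0.105/(0.03×23.7) = 0.1477 K/W
R_outer film = 1/(h_o·A) = 1/(25.3×23.7) = 0.001668 K/W
R_total = 0.1623 K/W;  Q = ΔT/R_total = 30/0.1623 = 184.8 W
T_interface = T_inner − Q·ΣR(inner→interface) = 18 − 185×0.01297

T ≈ 15.6 °C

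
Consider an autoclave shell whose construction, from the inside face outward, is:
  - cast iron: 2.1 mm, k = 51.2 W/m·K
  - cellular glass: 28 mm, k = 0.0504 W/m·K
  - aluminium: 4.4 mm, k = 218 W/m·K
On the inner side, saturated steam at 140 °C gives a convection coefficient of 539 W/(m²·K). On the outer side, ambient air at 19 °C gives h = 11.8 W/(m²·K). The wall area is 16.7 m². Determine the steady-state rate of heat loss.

Using the resistance-network approach (series):
R_inner film = 1/(h_i·A) = 1/(539×16.7) = 1.111×10^-4 K/W
R_cast iron = L/(kA) = 0.0021/(51.2×16.7) = 2.456×10^-6 K/W
R_cellular glass = L/(kA) = 0.028/(0.0504×16.7) = 0.03327 K/W
R_aluminium = L/(kA) = 0.0044/(218×16.7) = 1.209×10^-6 K/W
R_outer film = 1/(h_o·A) = 1/(11.8×16.7) = 0.005075 K/W
R_total = 0.03846 K/W
Q = ΔT / R_total = 121 / 0.03846

Q ≈ 3150 W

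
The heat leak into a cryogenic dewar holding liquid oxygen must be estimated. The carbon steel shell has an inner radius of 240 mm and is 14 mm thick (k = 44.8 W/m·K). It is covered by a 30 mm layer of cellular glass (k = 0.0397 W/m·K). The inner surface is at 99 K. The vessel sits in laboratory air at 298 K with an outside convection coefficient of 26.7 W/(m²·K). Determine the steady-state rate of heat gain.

Q ≈ 228 W

For a spherical shell R = (1/r₁ − 1/r₂)/(4πk); film R = 1/(h·4πr²). In series:
R_carbon steel shell = (1/0.24 − 1/0.254)/(4π×44.8) = 4.079×10^-4 K/W
R_cellular glass = (1/0.254 − 1/0.284)/(4π×0.0397) = 0.8336 K/W
R_outer film = 1/(h·4πr_o²) = 1/(26.7×4π×0.284²) = 0.03695 K/W
R_total = 0.871 K/W
Q = ΔT/R_total = 199/0.871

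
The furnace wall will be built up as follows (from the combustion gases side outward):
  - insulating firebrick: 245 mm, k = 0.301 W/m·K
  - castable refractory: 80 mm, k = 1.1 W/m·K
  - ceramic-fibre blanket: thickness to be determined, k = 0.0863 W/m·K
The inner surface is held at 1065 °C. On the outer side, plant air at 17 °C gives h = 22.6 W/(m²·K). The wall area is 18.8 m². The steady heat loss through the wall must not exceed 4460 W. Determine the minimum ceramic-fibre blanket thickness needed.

L ≈ 301 mm

Model the wall as resistances in series:
R_insulating firebrick = L/(kA) = 0.245/(0.301×18.8) = 0.0433 K/W
R_castable refractory = L/(kA) = 0.08/(1.1×18.8) = 0.003868 K/W
R_outer film = 1/(h_o·A) = 1/(22.6×18.8) = 0.002354 K/W
Sum of the known resistances R_other = 0.04952 K/W
Required total resistance R_tot = ΔT/Q_allow = 1048/4460 = 0.235 K/W
R_ceramic-fibre blanket = R_tot − R_other = 0.1855 K/W
L = R·k·A = 0.1855×0.0863×18.8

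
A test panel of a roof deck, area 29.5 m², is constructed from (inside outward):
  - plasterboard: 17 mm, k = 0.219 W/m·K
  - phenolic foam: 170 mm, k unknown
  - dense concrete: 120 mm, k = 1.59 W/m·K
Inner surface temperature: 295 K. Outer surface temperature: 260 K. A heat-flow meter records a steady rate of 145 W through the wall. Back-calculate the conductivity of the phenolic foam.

Model the wall as resistances in series:
R_plasterboard = L/(kA) = 0.017/(0.219×29.5) = 0.002631 K/W
R_dense concrete = L/(kA) = 0.12/(1.59×29.5) = 0.002558 K/W
Sum of known resistances R_other = 0.00519 K/W
Total R = ΔT/Q = 35/145 = 0.2414 K/W
R_phenolic foam = R_total − R_other = 0.2362 K/W
k = L/(R·A) = 0.17/(0.2362×29.5)

k ≈ 0.0244 W/(m·K)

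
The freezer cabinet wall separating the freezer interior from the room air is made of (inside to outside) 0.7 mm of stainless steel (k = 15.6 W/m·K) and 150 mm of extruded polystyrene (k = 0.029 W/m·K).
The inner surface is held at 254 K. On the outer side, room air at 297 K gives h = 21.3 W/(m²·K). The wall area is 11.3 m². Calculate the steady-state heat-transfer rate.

Q ≈ 93.1 W

Thermal resistances in series:
R_stainless steel = L/(kA) = 0.0007/(15.6×11.3) = 3.971×10^-6 K/W
R_extruded polystyrene = L/(kA) = 0.15/(0.029×11.3) = 0.4577 K/W
R_outer film = 1/(h_o·A) = 1/(21.3×11.3) = 0.004155 K/W
R_total = 0.4619 K/W
Q = ΔT / R_total = 43 / 0.4619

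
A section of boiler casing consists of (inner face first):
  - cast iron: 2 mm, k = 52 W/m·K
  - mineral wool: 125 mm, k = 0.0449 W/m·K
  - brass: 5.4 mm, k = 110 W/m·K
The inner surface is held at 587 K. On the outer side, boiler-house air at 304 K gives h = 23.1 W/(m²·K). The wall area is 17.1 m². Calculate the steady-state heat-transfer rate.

Model the wall as resistances in series:
R_cast iron = L/(kA) = 0.002/(52×17.1) = 2.249×10^-6 K/W
R_mineral wool = L/(kA) = 0.125/(0.0449×17.1) = 0.1628 K/W
R_brass = L/(kA) = 0.0054/(110×17.1) = 2.871×10^-6 K/W
R_outer film = 1/(h_o·A) = 1/(23.1×17.1) = 0.002532 K/W
R_total = 0.1653 K/W
Q = ΔT / R_total = 283 / 0.1653

Q ≈ 1710 W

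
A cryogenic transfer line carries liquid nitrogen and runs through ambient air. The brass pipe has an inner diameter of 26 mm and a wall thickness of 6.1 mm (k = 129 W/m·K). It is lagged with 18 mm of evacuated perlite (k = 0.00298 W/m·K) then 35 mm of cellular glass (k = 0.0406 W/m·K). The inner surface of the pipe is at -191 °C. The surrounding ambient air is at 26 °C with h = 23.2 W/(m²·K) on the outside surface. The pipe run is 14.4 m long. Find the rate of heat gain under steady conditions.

Q ≈ 81.9 W

Per-layer cylindrical resistances, series-summed:
R_brass pipe wall = ln(19.1/13)/(2π×129×14.4) = 3.296×10^-5 K/W
R_evacuated perlite = ln(37.1/19.1)/(2π×0.00298×14.4) = 2.462 K/W
R_cellular glass = ln(72.1/37.1)/(2π×0.0406×14.4) = 0.1809 K/W
R_outer film = 1/(h_o·2πr_oL) = 1/(23.2×2π×0.0721×14.4) = 0.006607 K/W
R_total = 2.65 K/W
Q = ΔT/R_total = 217/2.65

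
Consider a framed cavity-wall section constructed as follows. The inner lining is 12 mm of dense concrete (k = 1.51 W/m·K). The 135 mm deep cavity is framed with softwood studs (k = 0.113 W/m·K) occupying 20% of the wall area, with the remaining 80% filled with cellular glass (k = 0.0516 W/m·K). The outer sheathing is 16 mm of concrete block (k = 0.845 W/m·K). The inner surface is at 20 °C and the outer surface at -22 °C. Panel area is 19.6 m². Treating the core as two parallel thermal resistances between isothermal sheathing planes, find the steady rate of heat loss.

Q ≈ 385 W

Sheathing layers in series; stud and cavity paths in parallel between them.
R_inner = 0.012/(1.51×19.6) = 4.055×10^-4 K/W
R_stud  = 0.135/(0.113×0.2×19.6) = 0.3048 K/W
R_cav   = 0.135/(0.0516×0.8×19.6) = 0.1669 K/W
1/R_core = 1/R_stud + 1/R_cav → R_core = 0.1078 K/W
R_outer = 0.016/(0.845×19.6) = 9.661×10^-4 K/W
R_total = 0.1092 K/W
Q = ΔT/R_total = 42/0.1092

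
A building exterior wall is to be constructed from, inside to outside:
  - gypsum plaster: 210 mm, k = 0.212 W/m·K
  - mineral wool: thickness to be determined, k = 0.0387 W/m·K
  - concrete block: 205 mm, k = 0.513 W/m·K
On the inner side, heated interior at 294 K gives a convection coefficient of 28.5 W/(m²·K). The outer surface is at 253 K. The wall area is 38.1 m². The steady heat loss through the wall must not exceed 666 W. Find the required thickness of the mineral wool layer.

L ≈ 35.6 mm

Treating each layer as a thermal resistance in series:
R_inner film = 1/(h_i·A) = 1/(28.5×38.1) = 9.209×10^-4 K/W
R_gypsum plaster = L/(kA) = 0.21/(0.212×38.1) = 0.026 K/W
R_concrete block = L/(kA) = 0.205/(0.513×38.1) = 0.01049 K/W
Sum of the known resistances R_other = 0.03741 K/W
Required total resistance R_tot = ΔT/Q_allow = 41/666 = 0.06156 K/W
R_mineral wool = R_tot − R_other = 0.02415 K/W
L = R·k·A = 0.02415×0.0387×38.1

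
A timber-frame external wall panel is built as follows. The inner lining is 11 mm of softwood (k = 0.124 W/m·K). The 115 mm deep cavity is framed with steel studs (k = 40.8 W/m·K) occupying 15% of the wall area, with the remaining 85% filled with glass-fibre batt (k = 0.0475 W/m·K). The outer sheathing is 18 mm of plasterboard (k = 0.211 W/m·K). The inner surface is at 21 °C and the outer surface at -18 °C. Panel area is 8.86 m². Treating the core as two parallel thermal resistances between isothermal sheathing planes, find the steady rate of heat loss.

Q ≈ 1790 W

Sheathing layers in series; stud and cavity paths in parallel between them.
R_inner = 0.011/(0.124×8.86) = 0.01001 K/W
R_stud  = 0.115/(40.8×0.15×8.86) = 0.002121 K/W
R_cav   = 0.115/(0.0475×0.85×8.86) = 0.3215 K/W
1/R_core = 1/R_stud + 1/R_cav → R_core = 0.002107 K/W
R_outer = 0.018/(0.211×8.86) = 0.009628 K/W
R_total = 0.02175 K/W
Q = ΔT/R_total = 39/0.02175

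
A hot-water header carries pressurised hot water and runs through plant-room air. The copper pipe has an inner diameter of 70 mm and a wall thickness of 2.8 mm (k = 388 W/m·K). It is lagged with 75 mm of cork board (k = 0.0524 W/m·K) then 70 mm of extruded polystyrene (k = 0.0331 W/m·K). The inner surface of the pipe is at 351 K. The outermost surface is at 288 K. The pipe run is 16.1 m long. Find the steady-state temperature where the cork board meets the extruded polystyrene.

T ≈ 314 K

For a radial system each layer contributes R = ln(r_out/r_in)/(2πkL); films add R = 1/(hA).
R_copper pipe wall = ln(37.8/35)/(2π×388×16.1) = 1.961×10^-6 K/W
R_cork board = ln(112.8/37.8)/(2π×0.0524×16.1) = 0.2063 K/W
R_extruded polystyrene = ln(182.8/112.8)/(2π×0.0331×16.1) = 0.1442 K/W
R_total = 0.3504 K/W
Q = ΔT/R_total = 63/0.3504
Q = 180 W
T_interface = T_inner − Q·ΣR(inner→interface) = 351 − 180×0.2063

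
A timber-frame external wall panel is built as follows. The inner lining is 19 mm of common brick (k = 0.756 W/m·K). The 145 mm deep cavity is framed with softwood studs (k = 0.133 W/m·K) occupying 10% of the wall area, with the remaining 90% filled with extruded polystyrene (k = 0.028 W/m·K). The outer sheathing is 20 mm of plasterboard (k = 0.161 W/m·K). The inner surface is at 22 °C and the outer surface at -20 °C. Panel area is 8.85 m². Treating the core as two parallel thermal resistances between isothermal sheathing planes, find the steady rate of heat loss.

Q ≈ 94.9 W

Sheathing layers in series; stud and cavity paths in parallel between them.
R_inner = 0.019/(0.756×8.85) = 0.00284 K/W
R_stud  = 0.145/(0.133×0.1×8.85) = 1.232 K/W
R_cav   = 0.145/(0.028×0.9×8.85) = 0.6502 K/W
1/R_core = 1/R_stud + 1/R_cav → R_core = 0.4256 K/W
R_outer = 0.02/(0.161×8.85) = 0.01404 K/W
R_total = 0.4424 K/W
Q = ΔT/R_total = 42/0.4424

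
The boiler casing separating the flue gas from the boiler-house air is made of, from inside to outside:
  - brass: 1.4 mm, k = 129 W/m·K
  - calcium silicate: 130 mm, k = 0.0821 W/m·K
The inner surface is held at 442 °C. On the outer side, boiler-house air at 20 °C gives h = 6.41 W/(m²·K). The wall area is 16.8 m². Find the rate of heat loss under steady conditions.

Thermal resistances in series:
R_brass = L/(kA) = 0.0014/(129×16.8) = 6.46×10^-7 K/W
R_calcium silicate = L/(kA) = 0.13/(0.0821×16.8) = 0.09425 K/W
R_outer film = 1/(h_o·A) = 1/(6.41×16.8) = 0.009286 K/W
R_total = 0.1035 K/W
Q = ΔT / R_total = 422 / 0.1035

Q ≈ 4080 W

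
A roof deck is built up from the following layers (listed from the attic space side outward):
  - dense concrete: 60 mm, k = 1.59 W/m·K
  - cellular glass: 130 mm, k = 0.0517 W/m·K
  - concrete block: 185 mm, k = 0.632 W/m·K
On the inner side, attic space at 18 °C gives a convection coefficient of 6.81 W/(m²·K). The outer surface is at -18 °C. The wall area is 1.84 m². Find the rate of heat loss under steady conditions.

Q ≈ 22.1 W

Series thermal resistances:
R_inner film = 1/(h_i·A) = 1/(6.81×1.84) = 0.07981 K/W
R_dense concrete = L/(kA) = 0.06/(1.59×1.84) = 0.02051 K/W
R_cellular glass = L/(kA) = 0.13/(0.0517×1.84) = 1.367 K/W
R_concrete block = L/(kA) = 0.185/(0.632×1.84) = 0.1591 K/W
R_total = 1.626 K/W
Q = ΔT / R_total = 36 / 1.626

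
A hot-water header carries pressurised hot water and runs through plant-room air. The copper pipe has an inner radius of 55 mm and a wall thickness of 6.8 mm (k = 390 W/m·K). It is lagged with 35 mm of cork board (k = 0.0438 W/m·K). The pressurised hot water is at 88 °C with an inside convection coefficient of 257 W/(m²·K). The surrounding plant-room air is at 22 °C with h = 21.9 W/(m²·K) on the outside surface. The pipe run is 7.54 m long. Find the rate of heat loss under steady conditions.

Cylindrical conduction, so R = ln(r₂/r₁)/(2πkL) per layer, in series:
R_inner film = 1/(h_i·2πr₁L) = 1/(257×2π×0.055×7.54) = 0.001493 K/W
R_copper pipe wall = ln(61.8/55)/(2π×390×7.54) = 6.309×10^-6 K/W
R_cork board = ln(96.8/61.8)/(2π×0.0438×7.54) = 0.2163 K/W
R_outer film = 1/(h_o·2πr_oL) = 1/(21.9×2π×0.0968×7.54) = 0.009957 K/W
R_total = 0.2277 K/W
Q = ΔT/R_total = 66/0.2277

Q ≈ 290 W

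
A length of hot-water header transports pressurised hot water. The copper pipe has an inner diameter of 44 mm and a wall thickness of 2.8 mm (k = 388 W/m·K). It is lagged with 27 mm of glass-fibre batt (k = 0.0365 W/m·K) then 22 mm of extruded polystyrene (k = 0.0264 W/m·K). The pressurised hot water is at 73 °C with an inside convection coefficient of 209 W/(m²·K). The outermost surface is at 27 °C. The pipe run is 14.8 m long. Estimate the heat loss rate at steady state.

Q ≈ 127 W

Cylindrical conduction, so R = ln(r₂/r₁)/(2πkL) per layer, in series:
R_inner film = 1/(h_i·2πr₁L) = 1/(209×2π×0.022×14.8) = 0.002339 K/W
R_copper pipe wall = ln(24.8/22)/(2π×388×14.8) = 3.32×10^-6 K/W
R_glass-fibre batt = ln(51.8/24.8)/(2π×0.0365×14.8) = 0.217 K/W
R_extruded polystyrene = ln(73.8/51.8)/(2π×0.0264×14.8) = 0.1442 K/W
R_total = 0.3635 K/W
Q = ΔT/R_total = 46/0.3635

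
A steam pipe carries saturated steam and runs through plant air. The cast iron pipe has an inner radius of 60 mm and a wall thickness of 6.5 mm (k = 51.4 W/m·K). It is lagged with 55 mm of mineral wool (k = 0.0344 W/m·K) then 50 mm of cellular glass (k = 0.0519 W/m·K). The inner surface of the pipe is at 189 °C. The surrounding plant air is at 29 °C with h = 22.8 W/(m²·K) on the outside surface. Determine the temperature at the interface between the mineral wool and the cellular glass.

T ≈ 74.2 °C

For a radial system each layer contributes R = ln(r_out/r_in)/(2πkL); films add R = 1/(hA).
R_cast iron pipe wall = ln(66.5/60)/(2π×51.4×1) = 3.185×10^-4 K/W
R_mineral wool = ln(121.5/66.5)/(2π×0.0344×1) = 2.789 K/W
R_cellular glass = ln(171.5/121.5)/(2π×0.0519×1) = 1.057 K/W
R_outer film = 1/(h_o·2πr_oL) = 1/(22.8×2π×0.1715×1) = 0.0407 K/W
R_total = 3.886 K/W
Q = ΔT/R_total = 160/3.886
Q = 41.2 W/m
T_interface = T_inner − Q·ΣR(inner→interface) = 189 − 41.2×2.789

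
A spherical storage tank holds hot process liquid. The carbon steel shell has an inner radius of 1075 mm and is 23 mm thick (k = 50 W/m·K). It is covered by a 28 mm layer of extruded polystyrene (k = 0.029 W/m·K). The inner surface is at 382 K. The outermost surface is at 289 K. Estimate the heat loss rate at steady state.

Q ≈ 1500 W

Radial (spherical) resistances in series:
R_carbon steel shell = (1/1.075 − 1/1.098)/(4π×50) = 3.101×10^-5 K/W
R_extruded polystyrene = (1/1.098 − 1/1.126)/(4π×0.029) = 0.06215 K/W
R_total = 0.06218 K/W
Q = ΔT/R_total = 93/0.06218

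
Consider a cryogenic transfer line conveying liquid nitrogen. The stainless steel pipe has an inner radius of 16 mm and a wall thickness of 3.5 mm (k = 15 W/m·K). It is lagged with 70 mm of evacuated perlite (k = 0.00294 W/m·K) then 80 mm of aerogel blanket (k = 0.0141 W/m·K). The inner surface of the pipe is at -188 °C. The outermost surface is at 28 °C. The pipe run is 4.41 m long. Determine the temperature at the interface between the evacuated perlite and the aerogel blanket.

T ≈ 10.6 °C

Cylindrical conduction, so R = ln(r₂/r₁)/(2πkL) per layer, in series:
R_stainless steel pipe wall = ln(19.5/16)/(2π×15×4.41) = 4.76×10^-4 K/W
R_evacuated perlite = ln(89.5/19.5)/(2π×0.00294×4.41) = 18.71 K/W
R_aerogel blanket = ln(169.5/89.5)/(2π×0.0141×4.41) = 1.635 K/W
R_total = 20.34 K/W
Q = ΔT/R_total = 216/20.34
Q = 10.6 W
T_interface = T_inner + Q·ΣR(inner→interface) = -188 + 10.6×18.71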